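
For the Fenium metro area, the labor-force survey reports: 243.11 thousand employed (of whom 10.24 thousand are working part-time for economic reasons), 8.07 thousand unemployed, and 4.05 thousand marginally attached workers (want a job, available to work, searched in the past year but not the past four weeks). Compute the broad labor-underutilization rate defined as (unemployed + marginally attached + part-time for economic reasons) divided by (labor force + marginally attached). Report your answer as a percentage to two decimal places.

Labor force = 243.11 + 8.07 = 251.18 thousand.
Numerator = 8.07 + 4.05 + 10.24 = 22.36 thousand.
Denominator = 251.18 + 4.05 = 255.23 thousand.
Broad rate = 22.36 / 255.23 = 8.76%.

Broad underutilization rate ≈ 8.76%.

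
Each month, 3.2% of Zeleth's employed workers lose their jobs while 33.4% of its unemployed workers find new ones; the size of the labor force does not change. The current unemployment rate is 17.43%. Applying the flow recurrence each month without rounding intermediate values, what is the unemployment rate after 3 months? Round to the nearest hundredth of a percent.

Unemployment rate after three months ≈ 10.96%.

With a fixed labor force, u_{t+1} = u_t + s·(1−u_t) − f·u_t = u_t·(1−s−f) + s.
Here 1−s−f = 0.634 and s = 0.032.
u_1 = 0.174300 × 0.634 + 0.032 = 0.142506.
u_2 = 0.142506 × 0.634 + 0.032 = 0.122349.
u_3 = 0.122349 × 0.634 + 0.032 = 0.109569.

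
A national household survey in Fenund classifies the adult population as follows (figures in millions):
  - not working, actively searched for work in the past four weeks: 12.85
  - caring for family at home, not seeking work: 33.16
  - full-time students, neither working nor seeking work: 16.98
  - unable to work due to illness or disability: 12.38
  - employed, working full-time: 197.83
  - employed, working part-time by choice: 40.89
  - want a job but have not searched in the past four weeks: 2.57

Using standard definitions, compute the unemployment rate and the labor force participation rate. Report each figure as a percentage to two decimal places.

Unemployment rate ≈ 5.11%; labor force participation rate ≈ 79.44%.

Employed = 197.83 + 40.89 = 238.72 million.
Unemployed = 12.85 million.
Labor force = 238.72 + 12.85 = 251.57 million.
Not in labor force = 33.16 + 16.98 + 12.38 + 2.57 = 65.09 million (those not working and not actively searching are outside the labor force — including those who want a job but have given up searching).
Civilian working-age population = 251.57 + 65.09 = 316.66 million.
Unemployment rate = 12.85 / 251.57 = 5.11%.
Labor force participation rate = 251.57 / 316.66 = 79.44%.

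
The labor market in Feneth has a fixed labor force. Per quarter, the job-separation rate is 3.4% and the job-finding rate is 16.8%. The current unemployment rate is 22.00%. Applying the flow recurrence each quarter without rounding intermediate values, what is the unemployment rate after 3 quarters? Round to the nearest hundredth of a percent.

Unemployment rate after three quarters ≈ 19.46%.

With a fixed labor force, u_{t+1} = u_t + s·(1−u_t) − f·u_t = u_t·(1−s−f) + s.
Here 1−s−f = 0.798 and s = 0.034.
u_1 = 0.220000 × 0.798 + 0.034 = 0.209560.
u_2 = 0.209560 × 0.798 + 0.034 = 0.201229.
u_3 = 0.201229 × 0.798 + 0.034 = 0.194581.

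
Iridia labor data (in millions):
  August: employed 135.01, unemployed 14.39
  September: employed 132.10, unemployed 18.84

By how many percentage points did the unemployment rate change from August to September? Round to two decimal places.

August: labor force = 135.01 + 14.39 = 149.40; u = 14.39/149.40 = 9.63%.
September: labor force = 132.10 + 18.84 = 150.94; u = 18.84/150.94 = 12.48%.
Change = 12.48% − 9.63% = +2.85 pp.

The unemployment rate changed by +2.85 percentage points.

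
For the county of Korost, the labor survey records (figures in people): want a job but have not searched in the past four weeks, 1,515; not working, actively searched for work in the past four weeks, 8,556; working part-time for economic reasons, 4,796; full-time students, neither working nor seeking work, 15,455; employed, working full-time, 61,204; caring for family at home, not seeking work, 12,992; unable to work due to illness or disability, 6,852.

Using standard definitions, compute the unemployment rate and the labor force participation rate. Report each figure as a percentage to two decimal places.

Employed = 4,796 + 61,204 = 66,000 (anyone who worked, including part-time for economic reasons, counts as employed).
Unemployed = 8,556.
Labor force = 66,000 + 8,556 = 74,556.
Not in labor force = 1,515 + 15,455 + 12,992 + 6,852 = 36,814 (those not working and not actively searching are outside the labor force — including those who want a job but have given up searching).
Civilian working-age population = 74,556 + 36,814 = 111,370.
Unemployment rate = 8,556 / 74,556 = 11.48%.
Labor force participation rate = 74,556 / 111,370 = 66.94%.

Unemployment rate ≈ 11.48%; labor force participation rate ≈ 66.94%.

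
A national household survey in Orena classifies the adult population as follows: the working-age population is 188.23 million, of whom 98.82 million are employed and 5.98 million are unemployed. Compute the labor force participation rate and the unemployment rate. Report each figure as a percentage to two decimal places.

Labor force participation rate ≈ 55.68%; unemployment rate ≈ 5.71%.

Labor force = employed + unemployed = 98.82 + 5.98 = 104.80 million.
Unemployment rate = 5.98 / 104.80 = 5.71%.
Labor force participation rate = 104.80 / 188.23 = 55.68%.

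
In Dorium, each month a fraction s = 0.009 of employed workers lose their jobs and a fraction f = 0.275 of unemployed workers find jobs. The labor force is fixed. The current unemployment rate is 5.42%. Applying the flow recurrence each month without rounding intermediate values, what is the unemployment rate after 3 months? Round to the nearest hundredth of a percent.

With a fixed labor force, u_{t+1} = u_t + s·(1−u_t) − f·u_t = u_t·(1−s−f) + s.
Here 1−s−f = 0.716 and s = 0.009.
u_1 = 0.054200 × 0.716 + 0.009 = 0.047807.
u_2 = 0.047807 × 0.716 + 0.009 = 0.043230.
u_3 = 0.043230 × 0.716 + 0.009 = 0.039953.

Unemployment rate after three months ≈ 4.00%.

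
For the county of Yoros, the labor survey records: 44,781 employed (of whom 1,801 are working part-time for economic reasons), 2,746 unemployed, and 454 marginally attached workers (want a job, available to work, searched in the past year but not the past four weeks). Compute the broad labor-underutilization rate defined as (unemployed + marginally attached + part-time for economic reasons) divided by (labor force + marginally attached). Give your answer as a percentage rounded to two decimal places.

Broad underutilization rate ≈ 10.42%.

Labor force = 44,781 + 2,746 = 47,527.
Numerator = 2,746 + 454 + 1,801 = 5,001.
Denominator = 47,527 + 454 = 47,981.
Broad rate = 5,001 / 47,981 = 10.42%.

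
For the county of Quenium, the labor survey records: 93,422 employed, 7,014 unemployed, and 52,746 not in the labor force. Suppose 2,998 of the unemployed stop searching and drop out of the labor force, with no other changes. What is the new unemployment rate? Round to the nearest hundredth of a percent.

Initially, labor force = 93,422 + 7,014 = 100,436, so u = 7,014/100,436 = 6.98%.
After the change, unemployed and labor force both fall by 2,998 → E = 93,422, U = 4,016, labor force = 97,438.
New unemployment rate = 4,016 / 97,438 = 4.12%.

New unemployment rate ≈ 4.12%.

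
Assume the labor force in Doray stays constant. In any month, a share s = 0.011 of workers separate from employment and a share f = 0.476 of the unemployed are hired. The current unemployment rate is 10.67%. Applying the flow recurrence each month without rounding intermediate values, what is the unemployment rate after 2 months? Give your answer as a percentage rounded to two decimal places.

With a fixed labor force, u_{t+1} = u_t + s·(1−u_t) − f·u_t = u_t·(1−s−f) + s.
Here 1−s−f = 0.513 and s = 0.011.
u_1 = 0.106700 × 0.513 + 0.011 = 0.065737.
u_2 = 0.065737 × 0.513 + 0.011 = 0.044723.

Unemployment rate after two months ≈ 4.47%.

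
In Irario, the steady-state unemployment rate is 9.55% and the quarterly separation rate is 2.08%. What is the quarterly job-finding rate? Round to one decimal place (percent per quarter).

From u* = s/(s+f): f = s·(1−u)/u.
f = 2.08 × (1 − 0.0955) / 0.0955 = 1.8814 / 0.0955 ≈ 19.7% per quarter.

Job-finding rate ≈ 19.7% per quarter.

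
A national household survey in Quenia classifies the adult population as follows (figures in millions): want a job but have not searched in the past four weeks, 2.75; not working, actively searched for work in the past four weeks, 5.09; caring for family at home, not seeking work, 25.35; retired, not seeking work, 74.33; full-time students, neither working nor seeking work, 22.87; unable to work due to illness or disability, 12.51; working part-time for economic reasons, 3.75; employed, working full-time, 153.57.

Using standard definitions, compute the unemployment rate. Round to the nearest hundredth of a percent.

Unemployment rate ≈ 3.13%.

Employed = 3.75 + 153.57 = 157.32 million (anyone who worked, including part-time for economic reasons, counts as employed).
Unemployed = 5.09 million.
Labor force = 157.32 + 5.09 = 162.41 million.
Unemployment rate = 5.09 / 162.41 = 3.13%.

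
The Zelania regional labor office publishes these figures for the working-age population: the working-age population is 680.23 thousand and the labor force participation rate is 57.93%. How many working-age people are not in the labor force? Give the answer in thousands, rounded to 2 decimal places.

Share not in the labor force = 1 − 0.5793 = 0.4207.
Not in labor force = 0.4207 × 680.23 ≈ 286.17 thousand.

About 286.17 thousand are not in the labor force.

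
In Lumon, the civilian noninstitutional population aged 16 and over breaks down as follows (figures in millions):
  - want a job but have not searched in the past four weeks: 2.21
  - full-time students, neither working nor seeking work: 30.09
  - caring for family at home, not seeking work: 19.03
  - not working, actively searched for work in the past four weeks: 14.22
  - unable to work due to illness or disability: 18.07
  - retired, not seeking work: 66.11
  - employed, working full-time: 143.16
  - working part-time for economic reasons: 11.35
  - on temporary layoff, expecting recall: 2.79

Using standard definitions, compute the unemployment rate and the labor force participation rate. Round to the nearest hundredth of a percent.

Unemployment rate ≈ 9.92%; labor force participation rate ≈ 55.86%.

Employed = 143.16 + 11.35 = 154.51 million (anyone who worked, including part-time for economic reasons, counts as employed).
Unemployed = 14.22 + 2.79 = 17.01 million (jobless and actively searching, or on temporary layoff).
Labor force = 154.51 + 17.01 = 171.52 million.
Not in labor force = 2.21 + 30.09 + 19.03 + 18.07 + 66.11 = 135.51 million (those not working and not actively searching are outside the labor force — including those who want a job but have given up searching).
Civilian working-age population = 171.52 + 135.51 = 307.03 million.
Unemployment rate = 17.01 / 171.52 = 9.92%.
Labor force participation rate = 171.52 / 307.03 = 55.86%.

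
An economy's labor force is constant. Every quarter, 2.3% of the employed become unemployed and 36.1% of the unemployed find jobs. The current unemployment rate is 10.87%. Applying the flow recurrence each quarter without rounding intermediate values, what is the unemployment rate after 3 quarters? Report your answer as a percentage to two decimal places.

Unemployment rate after three quarters ≈ 7.13%.

With a fixed labor force, u_{t+1} = u_t + s·(1−u_t) − f·u_t = u_t·(1−s−f) + s.
Here 1−s−f = 0.616 and s = 0.023.
u_1 = 0.108700 × 0.616 + 0.023 = 0.089959.
u_2 = 0.089959 × 0.616 + 0.023 = 0.078415.
u_3 = 0.078415 × 0.616 + 0.023 = 0.071304.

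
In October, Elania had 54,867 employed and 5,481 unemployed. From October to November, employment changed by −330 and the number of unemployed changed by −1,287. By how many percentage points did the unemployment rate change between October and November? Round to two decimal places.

October: labor force = 54,867 + 5,481 = 60,348; u = 5,481/60,348 = 9.08%.
November: labor force = 54,537 + 4,194 = 58,731; u = 4,194/58,731 = 7.14%.
Change = 7.14% − 9.08% = −1.94 pp.

The unemployment rate changed by −1.94 percentage points.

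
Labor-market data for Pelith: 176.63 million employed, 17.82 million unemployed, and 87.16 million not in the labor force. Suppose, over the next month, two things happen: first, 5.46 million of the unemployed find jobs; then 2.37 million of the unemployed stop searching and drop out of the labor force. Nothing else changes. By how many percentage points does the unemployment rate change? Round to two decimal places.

The unemployment rate changes by −3.96 percentage points.

Initially, labor force = 176.63 + 17.82 = 194.45 million, so u = 17.82/194.45 = 9.16%.
After the first change, unemployed falls and employed rises by 5.46; labor force unchanged → E = 182.09, U = 12.36, labor force = 194.45 million.
After the second change, unemployed and labor force both fall by 2.37 → E = 182.09, U = 9.99, labor force = 192.08 million.
New unemployment rate = 9.99 / 192.08 = 5.20%.
Change = 5.20% − 9.16% = −3.96 percentage points.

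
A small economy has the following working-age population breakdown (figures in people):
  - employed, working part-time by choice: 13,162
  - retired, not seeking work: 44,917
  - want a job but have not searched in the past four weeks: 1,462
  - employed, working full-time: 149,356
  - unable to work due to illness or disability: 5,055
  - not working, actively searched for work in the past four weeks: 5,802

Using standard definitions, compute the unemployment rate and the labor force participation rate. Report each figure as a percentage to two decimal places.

Employed = 13,162 + 149,356 = 162,518.
Unemployed = 5,802.
Labor force = 162,518 + 5,802 = 168,320.
Not in labor force = 44,917 + 1,462 + 5,055 = 51,434 (those not working and not actively searching are outside the labor force — including those who want a job but have given up searching).
Civilian working-age population = 168,320 + 51,434 = 219,754.
Unemployment rate = 5,802 / 168,320 = 3.45%.
Labor force participation rate = 168,320 / 219,754 = 76.59%.

Unemployment rate ≈ 3.45%; labor force participation rate ≈ 76.59%.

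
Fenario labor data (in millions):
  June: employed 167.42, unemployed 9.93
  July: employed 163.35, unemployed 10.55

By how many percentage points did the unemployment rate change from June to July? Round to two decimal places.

The unemployment rate changed by +0.47 percentage points.

June: labor force = 167.42 + 9.93 = 177.35; u = 9.93/177.35 = 5.60%.
July: labor force = 163.35 + 10.55 = 173.90; u = 10.55/173.90 = 6.07%.
Change = 6.07% − 5.60% = +0.47 pp.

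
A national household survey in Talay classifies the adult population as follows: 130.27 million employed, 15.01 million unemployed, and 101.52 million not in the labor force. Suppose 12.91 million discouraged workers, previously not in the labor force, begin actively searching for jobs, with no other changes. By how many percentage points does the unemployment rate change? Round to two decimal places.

The unemployment rate changes by +7.32 percentage points.

Initially, labor force = 130.27 + 15.01 = 145.28 million, so u = 15.01/145.28 = 10.33%.
After the change, unemployed and labor force both rise by 12.91 → E = 130.27, U = 27.92, labor force = 158.19 million.
New unemployment rate = 27.92 / 158.19 = 17.65%.
Change = 17.65% − 10.33% = +7.32 percentage points.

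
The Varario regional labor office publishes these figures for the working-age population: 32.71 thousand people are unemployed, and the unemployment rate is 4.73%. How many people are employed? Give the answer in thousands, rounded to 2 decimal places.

About 658.83 thousand are employed.

Labor force = U / u = 32.71 / 0.0473 ≈ 691.54 thousand.
Employed = labor force − unemployed = 691.54 − 32.71 = 658.83 thousand.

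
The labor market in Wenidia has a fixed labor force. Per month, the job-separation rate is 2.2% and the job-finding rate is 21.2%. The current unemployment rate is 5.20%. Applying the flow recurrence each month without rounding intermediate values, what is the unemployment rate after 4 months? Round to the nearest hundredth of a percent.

Unemployment rate after four months ≈ 7.96%.

With a fixed labor force, u_{t+1} = u_t + s·(1−u_t) − f·u_t = u_t·(1−s−f) + s.
Here 1−s−f = 0.766 and s = 0.022.
u_1 = 0.052000 × 0.766 + 0.022 = 0.061832.
u_2 = 0.061832 × 0.766 + 0.022 = 0.069363.
u_3 = 0.069363 × 0.766 + 0.022 = 0.075132.
u_4 = 0.075132 × 0.766 + 0.022 = 0.079551.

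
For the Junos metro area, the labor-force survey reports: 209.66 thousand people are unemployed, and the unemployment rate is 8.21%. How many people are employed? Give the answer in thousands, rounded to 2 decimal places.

Labor force = U / u = 209.66 / 0.0821 ≈ 2,553.71 thousand.
Employed = labor force − unemployed = 2,553.71 − 209.66 = 2,344.05 thousand.

About 2,344.05 thousand are employed.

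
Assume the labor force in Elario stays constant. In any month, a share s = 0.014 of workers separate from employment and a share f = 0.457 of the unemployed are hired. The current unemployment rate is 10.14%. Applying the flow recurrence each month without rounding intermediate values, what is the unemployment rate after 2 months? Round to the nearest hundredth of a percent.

Unemployment rate after two months ≈ 4.98%.

With a fixed labor force, u_{t+1} = u_t + s·(1−u_t) − f·u_t = u_t·(1−s−f) + s.
Here 1−s−f = 0.529 and s = 0.014.
u_1 = 0.101400 × 0.529 + 0.014 = 0.067641.
u_2 = 0.067641 × 0.529 + 0.014 = 0.049782.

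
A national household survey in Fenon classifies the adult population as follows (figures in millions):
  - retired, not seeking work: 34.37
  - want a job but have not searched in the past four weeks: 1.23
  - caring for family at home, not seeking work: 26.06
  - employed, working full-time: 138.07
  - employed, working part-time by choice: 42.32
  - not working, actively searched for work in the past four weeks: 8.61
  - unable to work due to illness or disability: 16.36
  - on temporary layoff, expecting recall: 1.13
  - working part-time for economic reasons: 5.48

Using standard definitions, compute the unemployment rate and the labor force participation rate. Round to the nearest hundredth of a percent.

Unemployment rate ≈ 4.98%; labor force participation rate ≈ 71.49%.

Employed = 138.07 + 42.32 + 5.48 = 185.87 million (anyone who worked, including part-time for economic reasons, counts as employed).
Unemployed = 8.61 + 1.13 = 9.74 million (jobless and actively searching, or on temporary layoff).
Labor force = 185.87 + 9.74 = 195.61 million.
Not in labor force = 34.37 + 1.23 + 26.06 + 16.36 = 78.02 million (those not working and not actively searching are outside the labor force — including those who want a job but have given up searching).
Civilian working-age population = 195.61 + 78.02 = 273.63 million.
Unemployment rate = 9.74 / 195.61 = 4.98%.
Labor force participation rate = 195.61 / 273.63 = 71.49%.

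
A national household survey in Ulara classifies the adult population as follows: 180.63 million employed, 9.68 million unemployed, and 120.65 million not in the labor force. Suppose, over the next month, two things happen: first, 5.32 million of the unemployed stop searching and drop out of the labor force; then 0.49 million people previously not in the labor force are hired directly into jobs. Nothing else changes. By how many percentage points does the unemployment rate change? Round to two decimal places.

The unemployment rate changes by −2.74 percentage points.

Initially, labor force = 180.63 + 9.68 = 190.31 million, so u = 9.68/190.31 = 5.09%.
After the first change, unemployed and labor force both fall by 5.32 → E = 180.63, U = 4.36, labor force = 184.99 million.
After the second change, employed and labor force both rise by 0.49; unemployed unchanged → E = 181.12, U = 4.36, labor force = 185.48 million.
New unemployment rate = 4.36 / 185.48 = 2.35%.
Change = 2.35% − 5.09% = −2.74 percentage points.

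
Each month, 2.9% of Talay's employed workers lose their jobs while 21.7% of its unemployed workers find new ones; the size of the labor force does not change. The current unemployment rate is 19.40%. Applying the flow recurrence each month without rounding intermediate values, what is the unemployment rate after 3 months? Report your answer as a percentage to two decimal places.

Unemployment rate after three months ≈ 15.05%.

With a fixed labor force, u_{t+1} = u_t + s·(1−u_t) − f·u_t = u_t·(1−s−f) + s.
Here 1−s−f = 0.754 and s = 0.029.
u_1 = 0.194000 × 0.754 + 0.029 = 0.175276.
u_2 = 0.175276 × 0.754 + 0.029 = 0.161158.
u_3 = 0.161158 × 0.754 + 0.029 = 0.150513.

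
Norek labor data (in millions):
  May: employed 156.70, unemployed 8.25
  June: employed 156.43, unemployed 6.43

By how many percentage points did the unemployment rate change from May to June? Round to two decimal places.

May: labor force = 156.70 + 8.25 = 164.95; u = 8.25/164.95 = 5.00%.
June: labor force = 156.43 + 6.43 = 162.86; u = 6.43/162.86 = 3.95%.
Change = 3.95% − 5.00% = −1.05 pp.

The unemployment rate changed by −1.05 percentage points.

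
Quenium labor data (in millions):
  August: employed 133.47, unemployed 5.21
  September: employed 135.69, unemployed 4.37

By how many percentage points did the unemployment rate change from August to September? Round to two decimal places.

The unemployment rate changed by −0.64 percentage points.

August: labor force = 133.47 + 5.21 = 138.68; u = 5.21/138.68 = 3.76%.
September: labor force = 135.69 + 4.37 = 140.06; u = 4.37/140.06 = 3.12%.
Change = 3.12% − 3.76% = −0.64 pp.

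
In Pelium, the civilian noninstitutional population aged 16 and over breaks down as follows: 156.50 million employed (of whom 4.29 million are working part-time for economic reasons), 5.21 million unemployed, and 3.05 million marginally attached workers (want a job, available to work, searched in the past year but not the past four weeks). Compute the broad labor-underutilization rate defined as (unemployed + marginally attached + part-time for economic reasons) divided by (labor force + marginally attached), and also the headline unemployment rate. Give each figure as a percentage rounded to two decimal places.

Labor force = 156.50 + 5.21 = 161.71 million.
Numerator = 5.21 + 3.05 + 4.29 = 12.55 million.
Denominator = 161.71 + 3.05 = 164.76 million.
Broad rate = 12.55 / 164.76 = 7.62%.
Headline unemployment rate = 5.21 / 161.71 = 3.22%.

Broad underutilization rate ≈ 7.62%; headline unemployment rate ≈ 3.22%.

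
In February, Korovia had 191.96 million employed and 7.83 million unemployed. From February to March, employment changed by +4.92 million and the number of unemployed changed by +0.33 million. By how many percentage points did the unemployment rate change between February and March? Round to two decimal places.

The unemployment rate changed by +0.06 percentage points.

February: labor force = 191.96 + 7.83 = 199.79; u = 7.83/199.79 = 3.92%.
March: labor force = 196.88 + 8.16 = 205.04; u = 8.16/205.04 = 3.98%.
Change = 3.98% − 3.92% = +0.06 pp.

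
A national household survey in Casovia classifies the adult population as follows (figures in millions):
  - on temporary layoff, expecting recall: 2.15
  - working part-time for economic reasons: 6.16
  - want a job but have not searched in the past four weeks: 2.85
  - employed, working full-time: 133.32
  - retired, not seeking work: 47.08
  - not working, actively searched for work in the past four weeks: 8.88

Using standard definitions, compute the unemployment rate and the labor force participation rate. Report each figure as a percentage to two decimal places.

Employed = 6.16 + 133.32 = 139.48 million (anyone who worked, including part-time for economic reasons, counts as employed).
Unemployed = 2.15 + 8.88 = 11.03 million (jobless and actively searching, or on temporary layoff).
Labor force = 139.48 + 11.03 = 150.51 million.
Not in labor force = 2.85 + 47.08 = 49.93 million (those not working and not actively searching are outside the labor force — including those who want a job but have given up searching).
Civilian working-age population = 150.51 + 49.93 = 200.44 million.
Unemployment rate = 11.03 / 150.51 = 7.33%.
Labor force participation rate = 150.51 / 200.44 = 75.09%.

Unemployment rate ≈ 7.33%; labor force participation rate ≈ 75.09%.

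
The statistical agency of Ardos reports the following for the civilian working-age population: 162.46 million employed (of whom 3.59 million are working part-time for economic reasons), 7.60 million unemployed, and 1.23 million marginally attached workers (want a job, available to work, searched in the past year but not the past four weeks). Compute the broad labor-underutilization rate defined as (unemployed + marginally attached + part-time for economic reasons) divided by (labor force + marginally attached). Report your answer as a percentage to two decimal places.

Broad underutilization rate ≈ 7.25%.

Labor force = 162.46 + 7.60 = 170.06 million.
Numerator = 7.60 + 1.23 + 3.59 = 12.42 million.
Denominator = 170.06 + 1.23 = 171.29 million.
Broad rate = 12.42 / 171.29 = 7.25%.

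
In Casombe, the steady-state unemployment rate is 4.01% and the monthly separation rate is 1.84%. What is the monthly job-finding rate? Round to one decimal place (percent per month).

From u* = s/(s+f): f = s·(1−u)/u.
f = 1.84 × (1 − 0.0401) / 0.0401 = 1.7662 / 0.0401 ≈ 44.0% per month.

Job-finding rate ≈ 44.0% per month.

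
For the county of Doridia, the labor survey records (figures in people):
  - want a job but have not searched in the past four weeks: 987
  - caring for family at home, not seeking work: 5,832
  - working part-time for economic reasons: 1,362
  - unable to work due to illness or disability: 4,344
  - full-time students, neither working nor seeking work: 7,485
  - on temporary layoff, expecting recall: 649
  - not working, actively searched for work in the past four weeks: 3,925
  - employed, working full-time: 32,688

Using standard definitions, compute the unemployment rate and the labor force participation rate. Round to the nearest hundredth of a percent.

Employed = 1,362 + 32,688 = 34,050 (anyone who worked, including part-time for economic reasons, counts as employed).
Unemployed = 649 + 3,925 = 4,574 (jobless and actively searching, or on temporary layoff).
Labor force = 34,050 + 4,574 = 38,624.
Not in labor force = 987 + 5,832 + 4,344 + 7,485 = 18,648 (those not working and not actively searching are outside the labor force — including those who want a job but have given up searching).
Civilian working-age population = 38,624 + 18,648 = 57,272.
Unemployment rate = 4,574 / 38,624 = 11.84%.
Labor force participation rate = 38,624 / 57,272 = 67.44%.

Unemployment rate ≈ 11.84%; labor force participation rate ≈ 67.44%.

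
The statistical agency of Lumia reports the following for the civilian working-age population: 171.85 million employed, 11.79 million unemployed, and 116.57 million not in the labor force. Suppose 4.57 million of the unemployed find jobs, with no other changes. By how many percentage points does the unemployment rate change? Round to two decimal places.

Initially, labor force = 171.85 + 11.79 = 183.64 million, so u = 11.79/183.64 = 6.42%.
After the change, unemployed falls and employed rises by 4.57; labor force unchanged → E = 176.42, U = 7.22, labor force = 183.64 million.
New unemployment rate = 7.22 / 183.64 = 3.93%.
Change = 3.93% − 6.42% = −2.49 percentage points.

The unemployment rate changes by −2.49 percentage points.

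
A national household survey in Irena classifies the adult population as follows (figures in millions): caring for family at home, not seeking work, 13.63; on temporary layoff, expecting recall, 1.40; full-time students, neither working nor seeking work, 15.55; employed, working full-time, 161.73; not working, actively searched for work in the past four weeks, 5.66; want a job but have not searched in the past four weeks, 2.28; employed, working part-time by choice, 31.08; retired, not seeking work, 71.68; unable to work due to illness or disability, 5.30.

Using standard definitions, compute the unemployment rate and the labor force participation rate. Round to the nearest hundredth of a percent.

Employed = 161.73 + 31.08 = 192.81 million.
Unemployed = 1.40 + 5.66 = 7.06 million (jobless and actively searching, or on temporary layoff).
Labor force = 192.81 + 7.06 = 199.87 million.
Not in labor force = 13.63 + 15.55 + 2.28 + 71.68 + 5.30 = 108.44 million (those not working and not actively searching are outside the labor force — including those who want a job but have given up searching).
Civilian working-age population = 199.87 + 108.44 = 308.31 million.
Unemployment rate = 7.06 / 199.87 = 3.53%.
Labor force participation rate = 199.87 / 308.31 = 64.83%.

Unemployment rate ≈ 3.53%; labor force participation rate ≈ 64.83%.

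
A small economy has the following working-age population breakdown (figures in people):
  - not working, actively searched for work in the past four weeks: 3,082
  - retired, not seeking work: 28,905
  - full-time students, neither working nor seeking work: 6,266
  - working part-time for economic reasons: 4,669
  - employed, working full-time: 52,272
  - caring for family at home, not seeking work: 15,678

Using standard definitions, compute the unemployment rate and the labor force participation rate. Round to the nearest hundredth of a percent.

Unemployment rate ≈ 5.13%; labor force participation rate ≈ 54.14%.

Employed = 4,669 + 52,272 = 56,941 (anyone who worked, including part-time for economic reasons, counts as employed).
Unemployed = 3,082.
Labor force = 56,941 + 3,082 = 60,023.
Not in labor force = 28,905 + 6,266 + 15,678 = 50,849 (those not working and not actively searching are outside the labor force).
Civilian working-age population = 60,023 + 50,849 = 110,872.
Unemployment rate = 3,082 / 60,023 = 5.13%.
Labor force participation rate = 60,023 / 110,872 = 54.14%.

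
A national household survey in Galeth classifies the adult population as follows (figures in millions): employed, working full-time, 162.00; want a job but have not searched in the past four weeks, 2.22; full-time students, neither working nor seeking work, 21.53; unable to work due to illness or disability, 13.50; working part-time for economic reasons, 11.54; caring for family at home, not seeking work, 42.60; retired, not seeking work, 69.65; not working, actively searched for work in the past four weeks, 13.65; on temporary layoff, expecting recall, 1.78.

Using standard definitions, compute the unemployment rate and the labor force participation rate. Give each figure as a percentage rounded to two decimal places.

Unemployment rate ≈ 8.17%; labor force participation rate ≈ 55.83%.

Employed = 162.00 + 11.54 = 173.54 million (anyone who worked, including part-time for economic reasons, counts as employed).
Unemployed = 13.65 + 1.78 = 15.43 million (jobless and actively searching, or on temporary layoff).
Labor force = 173.54 + 15.43 = 188.97 million.
Not in labor force = 2.22 + 21.53 + 13.50 + 42.60 + 69.65 = 149.50 million (those not working and not actively searching are outside the labor force — including those who want a job but have given up searching).
Civilian working-age population = 188.97 + 149.50 = 338.47 million.
Unemployment rate = 15.43 / 188.97 = 8.17%.
Labor force participation rate = 188.97 / 338.47 = 55.83%.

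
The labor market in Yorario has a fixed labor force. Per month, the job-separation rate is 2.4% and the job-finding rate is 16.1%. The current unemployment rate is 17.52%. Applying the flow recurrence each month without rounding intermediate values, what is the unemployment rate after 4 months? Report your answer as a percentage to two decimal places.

With a fixed labor force, u_{t+1} = u_t + s·(1−u_t) − f·u_t = u_t·(1−s−f) + s.
Here 1−s−f = 0.815 and s = 0.024.
u_1 = 0.175200 × 0.815 + 0.024 = 0.166788.
u_2 = 0.166788 × 0.815 + 0.024 = 0.159932.
u_3 = 0.159932 × 0.815 + 0.024 = 0.154345.
u_4 = 0.154345 × 0.815 + 0.024 = 0.149791.

Unemployment rate after four months ≈ 14.98%.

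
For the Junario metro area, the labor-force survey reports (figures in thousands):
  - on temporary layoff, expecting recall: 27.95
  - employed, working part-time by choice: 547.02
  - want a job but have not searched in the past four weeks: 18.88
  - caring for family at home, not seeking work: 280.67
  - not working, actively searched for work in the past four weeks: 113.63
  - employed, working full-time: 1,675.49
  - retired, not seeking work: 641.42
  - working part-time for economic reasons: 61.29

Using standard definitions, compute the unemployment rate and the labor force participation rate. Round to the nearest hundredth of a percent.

Employed = 547.02 + 1,675.49 + 61.29 = 2,283.80 thousand (anyone who worked, including part-time for economic reasons, counts as employed).
Unemployed = 27.95 + 113.63 = 141.58 thousand (jobless and actively searching, or on temporary layoff).
Labor force = 2,283.80 + 141.58 = 2,425.38 thousand.
Not in labor force = 18.88 + 280.67 + 641.42 = 940.97 thousand (those not working and not actively searching are outside the labor force — including those who want a job but have given up searching).
Civilian working-age population = 2,425.38 + 940.97 = 3,366.35 thousand.
Unemployment rate = 141.58 / 2,425.38 = 5.84%.
Labor force participation rate = 2,425.38 / 3,366.35 = 72.05%.

Unemployment rate ≈ 5.84%; labor force participation rate ≈ 72.05%.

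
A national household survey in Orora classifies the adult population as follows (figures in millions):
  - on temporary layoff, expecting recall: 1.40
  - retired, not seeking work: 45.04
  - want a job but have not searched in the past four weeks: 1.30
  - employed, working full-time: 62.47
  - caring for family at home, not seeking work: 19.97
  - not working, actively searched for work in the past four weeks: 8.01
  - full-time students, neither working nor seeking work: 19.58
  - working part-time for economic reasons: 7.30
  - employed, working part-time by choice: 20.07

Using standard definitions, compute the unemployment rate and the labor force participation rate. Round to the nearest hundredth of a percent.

Employed = 62.47 + 7.30 + 20.07 = 89.84 million (anyone who worked, including part-time for economic reasons, counts as employed).
Unemployed = 1.40 + 8.01 = 9.41 million (jobless and actively searching, or on temporary layoff).
Labor force = 89.84 + 9.41 = 99.25 million.
Not in labor force = 45.04 + 1.30 + 19.97 + 19.58 = 85.89 million (those not working and not actively searching are outside the labor force — including those who want a job but have given up searching).
Civilian working-age population = 99.25 + 85.89 = 185.14 million.
Unemployment rate = 9.41 / 99.25 = 9.48%.
Labor force participation rate = 99.25 / 185.14 = 53.61%.

Unemployment rate ≈ 9.48%; labor force participation rate ≈ 53.61%.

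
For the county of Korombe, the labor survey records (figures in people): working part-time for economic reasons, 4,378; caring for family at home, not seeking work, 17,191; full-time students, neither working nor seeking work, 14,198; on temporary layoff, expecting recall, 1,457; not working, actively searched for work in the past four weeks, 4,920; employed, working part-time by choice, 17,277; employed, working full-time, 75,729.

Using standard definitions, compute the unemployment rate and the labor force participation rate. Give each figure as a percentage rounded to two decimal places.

Unemployment rate ≈ 6.15%; labor force participation rate ≈ 76.77%.

Employed = 4,378 + 17,277 + 75,729 = 97,384 (anyone who worked, including part-time for economic reasons, counts as employed).
Unemployed = 1,457 + 4,920 = 6,377 (jobless and actively searching, or on temporary layoff).
Labor force = 97,384 + 6,377 = 103,761.
Not in labor force = 17,191 + 14,198 = 31,389 (those not working and not actively searching are outside the labor force).
Civilian working-age population = 103,761 + 31,389 = 135,150.
Unemployment rate = 6,377 / 103,761 = 6.15%.
Labor force participation rate = 103,761 / 135,150 = 76.77%.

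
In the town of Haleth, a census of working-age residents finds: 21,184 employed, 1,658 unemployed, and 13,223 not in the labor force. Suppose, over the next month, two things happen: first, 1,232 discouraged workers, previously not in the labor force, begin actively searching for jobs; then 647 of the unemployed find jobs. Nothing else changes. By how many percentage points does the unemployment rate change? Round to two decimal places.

Initially, labor force = 21,184 + 1,658 = 22,842, so u = 1,658/22,842 = 7.26%.
After the first change, unemployed and labor force both rise by 1,232 → E = 21,184, U = 2,890, labor force = 24,074.
After the second change, unemployed falls and employed rises by 647; labor force unchanged → E = 21,831, U = 2,243, labor force = 24,074.
New unemployment rate = 2,243 / 24,074 = 9.32%.
Change = 9.32% − 7.26% = +2.06 percentage points.

The unemployment rate changes by +2.06 percentage points.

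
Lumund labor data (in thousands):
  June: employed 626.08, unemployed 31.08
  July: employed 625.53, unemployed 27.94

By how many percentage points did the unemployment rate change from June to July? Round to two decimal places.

The unemployment rate changed by −0.45 percentage points.

June: labor force = 626.08 + 31.08 = 657.16; u = 31.08/657.16 = 4.73%.
July: labor force = 625.53 + 27.94 = 653.47; u = 27.94/653.47 = 4.28%.
Change = 4.28% − 4.73% = −0.45 pp.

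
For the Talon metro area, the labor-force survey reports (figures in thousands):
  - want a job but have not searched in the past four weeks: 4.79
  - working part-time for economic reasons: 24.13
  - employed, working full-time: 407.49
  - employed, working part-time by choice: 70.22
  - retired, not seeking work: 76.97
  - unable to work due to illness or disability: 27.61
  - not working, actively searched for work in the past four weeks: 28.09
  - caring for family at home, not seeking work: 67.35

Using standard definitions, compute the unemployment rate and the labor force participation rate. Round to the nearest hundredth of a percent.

Unemployment rate ≈ 5.30%; labor force participation rate ≈ 74.99%.

Employed = 24.13 + 407.49 + 70.22 = 501.84 thousand (anyone who worked, including part-time for economic reasons, counts as employed).
Unemployed = 28.09 thousand.
Labor force = 501.84 + 28.09 = 529.93 thousand.
Not in labor force = 4.79 + 76.97 + 27.61 + 67.35 = 176.72 thousand (those not working and not actively searching are outside the labor force — including those who want a job but have given up searching).
Civilian working-age population = 529.93 + 176.72 = 706.65 thousand.
Unemployment rate = 28.09 / 529.93 = 5.30%.
Labor force participation rate = 529.93 / 706.65 = 74.99%.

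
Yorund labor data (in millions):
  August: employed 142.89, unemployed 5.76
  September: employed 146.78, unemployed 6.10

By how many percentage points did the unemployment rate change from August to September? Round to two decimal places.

The unemployment rate changed by +0.12 percentage points.

August: labor force = 142.89 + 5.76 = 148.65; u = 5.76/148.65 = 3.87%.
September: labor force = 146.78 + 6.10 = 152.88; u = 6.10/152.88 = 3.99%.
Change = 3.99% − 3.87% = +0.12 pp.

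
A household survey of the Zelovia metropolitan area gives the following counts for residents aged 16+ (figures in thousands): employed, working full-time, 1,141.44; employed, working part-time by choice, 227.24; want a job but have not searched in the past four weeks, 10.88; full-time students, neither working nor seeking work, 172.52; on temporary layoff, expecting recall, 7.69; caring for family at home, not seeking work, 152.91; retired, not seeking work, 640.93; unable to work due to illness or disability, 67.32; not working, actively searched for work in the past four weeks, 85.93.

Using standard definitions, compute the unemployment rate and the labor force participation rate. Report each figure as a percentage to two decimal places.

Unemployment rate ≈ 6.40%; labor force participation rate ≈ 58.33%.

Employed = 1,141.44 + 227.24 = 1,368.68 thousand.
Unemployed = 7.69 + 85.93 = 93.62 thousand (jobless and actively searching, or on temporary layoff).
Labor force = 1,368.68 + 93.62 = 1,462.30 thousand.
Not in labor force = 10.88 + 172.52 + 152.91 + 640.93 + 67.32 = 1,044.56 thousand (those not working and not actively searching are outside the labor force — including those who want a job but have given up searching).
Civilian working-age population = 1,462.30 + 1,044.56 = 2,506.86 thousand.
Unemployment rate = 93.62 / 1,462.30 = 6.40%.
Labor force participation rate = 1,462.30 / 2,506.86 = 58.33%.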